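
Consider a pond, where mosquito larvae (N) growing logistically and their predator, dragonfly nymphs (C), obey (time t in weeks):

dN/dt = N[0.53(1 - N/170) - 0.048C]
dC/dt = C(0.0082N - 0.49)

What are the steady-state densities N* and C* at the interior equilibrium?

From dC/dt = 0 with C > 0: 0.0082N* = 0.49, so N* = 59.8.
Substitute into dN/dt = 0: 0.53(1 - 59.8/170) = 0.048C*.
The bracket is 0.648, giving C* = 0.344/0.048 = 7.16.

N* ≈ 59.8, C* ≈ 7.16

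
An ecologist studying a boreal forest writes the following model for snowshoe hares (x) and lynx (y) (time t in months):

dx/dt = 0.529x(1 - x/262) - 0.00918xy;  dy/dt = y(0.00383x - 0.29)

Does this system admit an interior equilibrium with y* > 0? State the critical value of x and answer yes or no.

The predator equation gives dy/dt > 0 only when x > 0.29/0.00383 = 75.7.
Without the predator, x → K = 262. Since 262 > 75.7, the predator can invade and persist.

Threshold x = 75.7; K > 75.7, so yes, the predator persists.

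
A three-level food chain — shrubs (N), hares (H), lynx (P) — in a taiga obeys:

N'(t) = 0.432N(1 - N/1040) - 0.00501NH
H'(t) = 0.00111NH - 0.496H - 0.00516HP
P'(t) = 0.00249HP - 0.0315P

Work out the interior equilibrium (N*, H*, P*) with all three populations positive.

From dP/dt = 0: 0.00249H* = 0.0315, so H* = 12.7.
From dN/dt = 0: 0.432(1 - N*/1040) = 0.00501·12.7, giving N* = 1040·(1 - 0.147) = 887.
From dH/dt = 0: 0.00111·887 - 0.496 = 0.00516P*, so P* = 0.489/0.00516 = 94.8.

N* ≈ 887, H* ≈ 12.7, P* ≈ 94.8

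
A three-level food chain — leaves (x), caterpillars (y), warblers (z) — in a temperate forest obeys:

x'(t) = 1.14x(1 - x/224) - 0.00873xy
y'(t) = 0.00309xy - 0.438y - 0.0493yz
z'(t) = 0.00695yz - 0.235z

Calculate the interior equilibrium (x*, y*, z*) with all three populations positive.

From dz/dt = 0: 0.00695y* = 0.235, so y* = 33.8.
From dx/dt = 0: 1.14(1 - x*/224) = 0.00873·33.8, giving x* = 224·(1 - 0.259) = 166.
From dy/dt = 0: 0.00309·166 - 0.438 = 0.0493z*, so z* = 0.0749/0.0493 = 1.52.

x* ≈ 166, y* ≈ 33.8, z* ≈ 1.52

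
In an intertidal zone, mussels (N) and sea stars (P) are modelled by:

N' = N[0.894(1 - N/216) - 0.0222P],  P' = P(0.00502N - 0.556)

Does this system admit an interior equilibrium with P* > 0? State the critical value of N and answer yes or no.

Threshold N = 111; K > 111, so yes, the predator persists.

The predator equation gives dP/dt > 0 only when N > 0.556/0.00502 = 111.
Without the predator, N → K = 216. Since 216 > 111, the predator can invade and persist.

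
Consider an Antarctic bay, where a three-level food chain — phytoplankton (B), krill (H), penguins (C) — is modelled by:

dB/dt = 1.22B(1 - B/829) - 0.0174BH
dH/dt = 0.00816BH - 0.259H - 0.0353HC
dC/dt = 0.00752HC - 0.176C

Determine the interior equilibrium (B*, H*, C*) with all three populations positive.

From dC/dt = 0: 0.00752H* = 0.176, so H* = 23.4.
From dB/dt = 0: 1.22(1 - B*/829) = 0.0174·23.4, giving B* = 829·(1 - 0.334) = 552.
From dH/dt = 0: 0.00816·552 - 0.259 = 0.0353C*, so C* = 4.25/0.0353 = 120.

B* ≈ 552, H* ≈ 23.4, C* ≈ 120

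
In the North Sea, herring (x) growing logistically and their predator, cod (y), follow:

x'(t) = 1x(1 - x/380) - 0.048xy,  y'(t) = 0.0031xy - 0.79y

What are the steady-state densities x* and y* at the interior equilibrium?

From dy/dt = 0 with y > 0: 0.0031x* = 0.79, so x* = 255.
Substitute into dx/dt = 0: 1(1 - 255/380) = 0.048y*.
The bracket is 0.329, giving y* = 0.329/0.048 = 6.86.

x* ≈ 255, y* ≈ 6.86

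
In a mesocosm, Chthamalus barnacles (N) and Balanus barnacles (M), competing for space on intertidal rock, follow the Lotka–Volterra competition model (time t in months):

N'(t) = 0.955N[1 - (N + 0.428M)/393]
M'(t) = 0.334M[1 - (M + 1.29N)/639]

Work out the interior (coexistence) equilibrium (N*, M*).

N* ≈ 267, M* ≈ 295

Setting both brackets to zero gives the nullclines N + 0.428M = 393 and 1.29N + M = 639.
Substituting M = 639 - 1.29N into the first: N(1 - 0.428·1.29) = 393 - 0.428·639.
So N* = 120/0.448 = 267, and then M* = 639 - 1.29·267 = 295.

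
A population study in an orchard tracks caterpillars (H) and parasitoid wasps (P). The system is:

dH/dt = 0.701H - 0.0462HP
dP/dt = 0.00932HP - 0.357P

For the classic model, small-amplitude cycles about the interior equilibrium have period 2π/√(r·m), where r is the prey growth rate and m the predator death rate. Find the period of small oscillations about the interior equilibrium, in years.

T ≈ 12.6 years

Here r = 0.701 and m = 0.357, so r·m = 0.25.
ω = √0.25 = 0.5 per year, hence T = 2π/ω ≈ 12.6 years.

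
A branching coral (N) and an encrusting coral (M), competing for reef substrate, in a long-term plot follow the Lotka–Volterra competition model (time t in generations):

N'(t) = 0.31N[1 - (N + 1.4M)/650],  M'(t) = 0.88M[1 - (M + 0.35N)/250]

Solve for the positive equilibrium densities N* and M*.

N* ≈ 588, M* ≈ 44.1

Setting both brackets to zero gives the nullclines N + 1.4M = 650 and 0.35N + M = 250.
Substituting M = 250 - 0.35N into the first: N(1 - 1.4·0.35) = 650 - 1.4·250.
So N* = 300/0.51 = 588, and then M* = 250 - 0.35·588 = 44.1.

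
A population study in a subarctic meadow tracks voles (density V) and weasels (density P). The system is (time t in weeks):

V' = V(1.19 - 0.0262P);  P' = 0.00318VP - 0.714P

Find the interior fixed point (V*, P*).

Set dP/dt = 0 with P > 0: 0.00318V - 0.714 = 0, so V* = 0.714/0.00318 = 225.
Set dV/dt = 0 with V > 0: 1.19 - 0.0262P = 0, so P* = 1.19/0.0262 = 45.4.

V* ≈ 225, P* ≈ 45.4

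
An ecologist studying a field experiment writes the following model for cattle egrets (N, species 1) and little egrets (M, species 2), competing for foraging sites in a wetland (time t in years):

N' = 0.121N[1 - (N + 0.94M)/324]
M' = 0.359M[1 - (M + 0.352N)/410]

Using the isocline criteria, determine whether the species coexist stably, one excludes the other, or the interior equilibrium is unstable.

Compare the nullcline intercepts: K1/α12 = 324/0.94 = 345 < K2 = 410; K2/α21 = 410/0.352 = 1160 > K1 = 324.
Since the inequalities point opposite ways, species 2 can invade but species 1 cannot.

species 2 excludes species 1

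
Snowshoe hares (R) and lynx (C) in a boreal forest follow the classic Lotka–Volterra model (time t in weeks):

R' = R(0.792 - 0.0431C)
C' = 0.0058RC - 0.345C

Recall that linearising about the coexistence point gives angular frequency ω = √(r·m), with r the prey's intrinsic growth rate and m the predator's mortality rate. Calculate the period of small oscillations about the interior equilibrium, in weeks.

Here r = 0.792 and m = 0.345, so r·m = 0.273.
ω = √0.273 = 0.523 per week, hence T = 2π/ω ≈ 12 weeks.

T ≈ 12 weeks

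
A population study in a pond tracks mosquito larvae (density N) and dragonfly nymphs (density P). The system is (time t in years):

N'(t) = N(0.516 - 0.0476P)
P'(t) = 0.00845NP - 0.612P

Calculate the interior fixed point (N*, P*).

Set dP/dt = 0 with P > 0: 0.00845N - 0.612 = 0, so N* = 0.612/0.00845 = 72.4.
Set dN/dt = 0 with N > 0: 0.516 - 0.0476P = 0, so P* = 0.516/0.0476 = 10.8.

N* ≈ 72.4, P* ≈ 10.8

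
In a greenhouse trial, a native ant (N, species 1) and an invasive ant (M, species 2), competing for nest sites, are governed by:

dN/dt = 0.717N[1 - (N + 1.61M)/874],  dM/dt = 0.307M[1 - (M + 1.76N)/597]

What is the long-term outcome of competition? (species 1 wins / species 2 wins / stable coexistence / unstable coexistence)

unstable coexistence (outcome depends on initial conditions)

Compare the nullcline intercepts: K1/α12 = 874/1.61 = 543 < K2 = 597; K2/α21 = 597/1.76 = 339 < K1 = 874.
Since both are reversed, neither can invade when rare; the interior point is a saddle.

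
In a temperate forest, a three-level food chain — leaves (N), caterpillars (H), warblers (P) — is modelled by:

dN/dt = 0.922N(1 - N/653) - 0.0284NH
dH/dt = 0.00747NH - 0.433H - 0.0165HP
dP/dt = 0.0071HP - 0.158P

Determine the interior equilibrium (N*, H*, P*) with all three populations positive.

N* ≈ 205, H* ≈ 22.3, P* ≈ 66.7

From dP/dt = 0: 0.0071H* = 0.158, so H* = 22.3.
From dN/dt = 0: 0.922(1 - N*/653) = 0.0284·22.3, giving N* = 653·(1 - 0.685) = 205.
From dH/dt = 0: 0.00747·205 - 0.433 = 0.0165P*, so P* = 1.1/0.0165 = 66.7.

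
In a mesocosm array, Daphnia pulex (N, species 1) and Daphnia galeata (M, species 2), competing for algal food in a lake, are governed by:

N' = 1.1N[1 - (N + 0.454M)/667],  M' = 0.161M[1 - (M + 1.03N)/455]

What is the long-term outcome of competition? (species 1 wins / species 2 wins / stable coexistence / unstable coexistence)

Compare the nullcline intercepts: K1/α12 = 667/0.454 = 1470 > K2 = 455; K2/α21 = 455/1.03 = 442 < K1 = 667.
Since the inequalities point opposite ways, species 1 can invade but species 2 cannot.

species 1 excludes species 2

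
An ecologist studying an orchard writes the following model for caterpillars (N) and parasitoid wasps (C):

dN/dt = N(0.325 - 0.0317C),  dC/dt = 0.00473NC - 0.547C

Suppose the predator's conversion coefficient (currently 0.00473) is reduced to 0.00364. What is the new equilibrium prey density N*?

N* ≈ 150

At the interior fixed point, setting dC/dt = 0 with C > 0 fixes N* = (predator death rate)/(NC coefficient) — independent of the other coefficients.
With the change, N* = 0.547/0.00364 = 150; it rises from 116.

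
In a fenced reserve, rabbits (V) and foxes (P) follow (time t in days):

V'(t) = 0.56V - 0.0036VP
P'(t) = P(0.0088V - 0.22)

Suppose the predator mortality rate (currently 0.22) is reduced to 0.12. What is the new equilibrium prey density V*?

V* ≈ 13.6

At the interior fixed point, setting dP/dt = 0 with P > 0 fixes V* = (predator death rate)/(VP coefficient) — independent of the other coefficients.
With the change, V* = 0.12/0.0088 = 13.6; it falls from 25.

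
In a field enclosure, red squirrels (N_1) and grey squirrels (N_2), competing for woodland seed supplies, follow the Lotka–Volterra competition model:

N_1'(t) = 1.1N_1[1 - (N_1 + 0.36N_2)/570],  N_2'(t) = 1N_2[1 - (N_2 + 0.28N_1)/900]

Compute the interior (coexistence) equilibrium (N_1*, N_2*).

Setting both brackets to zero gives the nullclines N_1 + 0.36N_2 = 570 and 0.28N_1 + N_2 = 900.
Substituting N_2 = 900 - 0.28N_1 into the first: N_1(1 - 0.36·0.28) = 570 - 0.36·900.
So N_1* = 246/0.899 = 274, and then N_2* = 900 - 0.28·274 = 823.

N_1* ≈ 274, N_2* ≈ 823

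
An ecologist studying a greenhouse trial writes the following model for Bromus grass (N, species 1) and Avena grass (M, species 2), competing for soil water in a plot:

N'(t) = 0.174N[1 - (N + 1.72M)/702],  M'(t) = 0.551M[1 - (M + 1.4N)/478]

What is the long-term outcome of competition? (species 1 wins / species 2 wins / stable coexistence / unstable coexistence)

unstable coexistence (outcome depends on initial conditions)

Compare the nullcline intercepts: K1/α12 = 702/1.72 = 408 < K2 = 478; K2/α21 = 478/1.4 = 341 < K1 = 702.
Since both are reversed, neither can invade when rare; the interior point is a saddle.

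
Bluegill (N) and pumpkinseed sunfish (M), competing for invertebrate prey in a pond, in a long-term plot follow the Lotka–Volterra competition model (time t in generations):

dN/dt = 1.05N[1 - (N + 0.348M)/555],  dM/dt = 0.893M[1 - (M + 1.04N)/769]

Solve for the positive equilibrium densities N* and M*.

Setting both brackets to zero gives the nullclines N + 0.348M = 555 and 1.04N + M = 769.
Substituting M = 769 - 1.04N into the first: N(1 - 0.348·1.04) = 555 - 0.348·769.
So N* = 287/0.638 = 450, and then M* = 769 - 1.04·450 = 301.

N* ≈ 450, M* ≈ 301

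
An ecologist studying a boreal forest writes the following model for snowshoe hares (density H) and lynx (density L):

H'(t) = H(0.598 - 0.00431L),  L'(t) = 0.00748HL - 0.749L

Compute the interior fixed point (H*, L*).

Set dL/dt = 0 with L > 0: 0.00748H - 0.749 = 0, so H* = 0.749/0.00748 = 100.
Set dH/dt = 0 with H > 0: 0.598 - 0.00431L = 0, so L* = 0.598/0.00431 = 139.

H* ≈ 100, L* ≈ 139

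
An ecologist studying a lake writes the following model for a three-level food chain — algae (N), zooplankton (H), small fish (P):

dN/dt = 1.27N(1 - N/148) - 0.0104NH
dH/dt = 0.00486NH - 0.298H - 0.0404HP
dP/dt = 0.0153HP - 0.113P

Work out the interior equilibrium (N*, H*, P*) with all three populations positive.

From dP/dt = 0: 0.0153H* = 0.113, so H* = 7.39.
From dN/dt = 0: 1.27(1 - N*/148) = 0.0104·7.39, giving N* = 148·(1 - 0.0605) = 139.
From dH/dt = 0: 0.00486·139 - 0.298 = 0.0404P*, so P* = 0.378/0.0404 = 9.35.

N* ≈ 139, H* ≈ 7.39, P* ≈ 9.35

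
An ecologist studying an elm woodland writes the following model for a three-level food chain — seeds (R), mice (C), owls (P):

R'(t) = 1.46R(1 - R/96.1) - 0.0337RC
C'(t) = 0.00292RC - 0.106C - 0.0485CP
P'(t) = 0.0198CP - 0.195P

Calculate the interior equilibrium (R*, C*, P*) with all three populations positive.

R* ≈ 74.3, C* ≈ 9.85, P* ≈ 2.28

From dP/dt = 0: 0.0198C* = 0.195, so C* = 9.85.
From dR/dt = 0: 1.46(1 - R*/96.1) = 0.0337·9.85, giving R* = 96.1·(1 - 0.227) = 74.3.
From dC/dt = 0: 0.00292·74.3 - 0.106 = 0.0485P*, so P* = 0.111/0.0485 = 2.28.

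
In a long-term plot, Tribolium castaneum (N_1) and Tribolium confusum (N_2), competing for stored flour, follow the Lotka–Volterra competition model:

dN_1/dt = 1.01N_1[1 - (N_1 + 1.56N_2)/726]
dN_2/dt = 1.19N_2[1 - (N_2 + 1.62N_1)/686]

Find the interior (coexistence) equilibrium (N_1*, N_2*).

Setting both brackets to zero gives the nullclines N_1 + 1.56N_2 = 726 and 1.62N_1 + N_2 = 686.
Substituting N_2 = 686 - 1.62N_1 into the first: N_1(1 - 1.56·1.62) = 726 - 1.56·686.
So N_1* = -344/-1.53 = 225, and then N_2* = 686 - 1.62·225 = 321.

N_1* ≈ 225, N_2* ≈ 321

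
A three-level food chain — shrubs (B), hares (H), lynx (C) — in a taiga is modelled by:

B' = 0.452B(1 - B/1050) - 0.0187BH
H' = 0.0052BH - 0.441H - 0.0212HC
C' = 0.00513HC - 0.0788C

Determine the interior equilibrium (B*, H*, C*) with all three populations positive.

B* ≈ 383, H* ≈ 15.4, C* ≈ 73.1

From dC/dt = 0: 0.00513H* = 0.0788, so H* = 15.4.
From dB/dt = 0: 0.452(1 - B*/1050) = 0.0187·15.4, giving B* = 1050·(1 - 0.635) = 383.
From dH/dt = 0: 0.0052·383 - 0.441 = 0.0212C*, so C* = 1.55/0.0212 = 73.1.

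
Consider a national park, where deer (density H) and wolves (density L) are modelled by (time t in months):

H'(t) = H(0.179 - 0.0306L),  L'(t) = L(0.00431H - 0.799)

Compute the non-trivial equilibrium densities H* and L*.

Set dL/dt = 0 with L > 0: 0.00431H - 0.799 = 0, so H* = 0.799/0.00431 = 185.
Set dH/dt = 0 with H > 0: 0.179 - 0.0306L = 0, so L* = 0.179/0.0306 = 5.85.

H* ≈ 185, L* ≈ 5.85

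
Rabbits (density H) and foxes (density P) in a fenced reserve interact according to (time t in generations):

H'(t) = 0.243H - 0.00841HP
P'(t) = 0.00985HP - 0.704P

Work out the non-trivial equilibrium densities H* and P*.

Set dP/dt = 0 with P > 0: 0.00985H - 0.704 = 0, so H* = 0.704/0.00985 = 71.5.
Set dH/dt = 0 with H > 0: 0.243 - 0.00841P = 0, so P* = 0.243/0.00841 = 28.9.

H* ≈ 71.5, P* ≈ 28.9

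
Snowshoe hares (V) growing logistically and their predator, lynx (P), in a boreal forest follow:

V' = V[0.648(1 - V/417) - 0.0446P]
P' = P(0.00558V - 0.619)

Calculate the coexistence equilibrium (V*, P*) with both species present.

From dP/dt = 0 with P > 0: 0.00558V* = 0.619, so V* = 111.
Substitute into dV/dt = 0: 0.648(1 - 111/417) = 0.0446P*.
The bracket is 0.734, giving P* = 0.476/0.0446 = 10.7.

V* ≈ 111, P* ≈ 10.7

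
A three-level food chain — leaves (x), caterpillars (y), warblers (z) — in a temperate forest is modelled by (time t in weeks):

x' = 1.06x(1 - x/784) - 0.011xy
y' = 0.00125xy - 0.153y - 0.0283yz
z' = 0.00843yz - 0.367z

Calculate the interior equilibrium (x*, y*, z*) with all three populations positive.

x* ≈ 430, y* ≈ 43.5, z* ≈ 13.6

From dz/dt = 0: 0.00843y* = 0.367, so y* = 43.5.
From dx/dt = 0: 1.06(1 - x*/784) = 0.011·43.5, giving x* = 784·(1 - 0.452) = 430.
From dy/dt = 0: 0.00125·430 - 0.153 = 0.0283z*, so z* = 0.384/0.0283 = 13.6.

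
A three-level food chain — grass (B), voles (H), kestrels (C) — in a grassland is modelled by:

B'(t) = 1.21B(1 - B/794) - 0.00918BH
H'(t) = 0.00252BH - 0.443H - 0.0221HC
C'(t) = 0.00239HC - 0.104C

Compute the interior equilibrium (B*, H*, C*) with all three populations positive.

From dC/dt = 0: 0.00239H* = 0.104, so H* = 43.5.
From dB/dt = 0: 1.21(1 - B*/794) = 0.00918·43.5, giving B* = 794·(1 - 0.33) = 532.
From dH/dt = 0: 0.00252·532 - 0.443 = 0.0221C*, so C* = 0.897/0.0221 = 40.6.

B* ≈ 532, H* ≈ 43.5, C* ≈ 40.6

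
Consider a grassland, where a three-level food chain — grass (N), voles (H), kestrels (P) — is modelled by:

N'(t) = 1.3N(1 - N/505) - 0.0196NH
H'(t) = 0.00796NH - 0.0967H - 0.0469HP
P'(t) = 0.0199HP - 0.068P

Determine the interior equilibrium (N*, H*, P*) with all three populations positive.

N* ≈ 479, H* ≈ 3.42, P* ≈ 79.2

From dP/dt = 0: 0.0199H* = 0.068, so H* = 3.42.
From dN/dt = 0: 1.3(1 - N*/505) = 0.0196·3.42, giving N* = 505·(1 - 0.0515) = 479.
From dH/dt = 0: 0.00796·479 - 0.0967 = 0.0469P*, so P* = 3.72/0.0469 = 79.2.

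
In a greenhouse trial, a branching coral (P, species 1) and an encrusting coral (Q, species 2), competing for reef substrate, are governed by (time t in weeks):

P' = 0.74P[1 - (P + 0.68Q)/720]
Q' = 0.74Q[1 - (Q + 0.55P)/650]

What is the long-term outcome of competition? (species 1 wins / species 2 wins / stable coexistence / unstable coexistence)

Compare the nullcline intercepts: K1/α12 = 720/0.68 = 1060 > K2 = 650; K2/α21 = 650/0.55 = 1180 > K1 = 720.
Since both inequalities hold, each species can invade when rare, so the interior equilibrium is stable.

stable coexistence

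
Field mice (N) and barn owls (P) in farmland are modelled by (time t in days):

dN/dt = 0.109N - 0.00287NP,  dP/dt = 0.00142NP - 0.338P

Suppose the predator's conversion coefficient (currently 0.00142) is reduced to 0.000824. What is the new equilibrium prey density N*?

At the interior fixed point, setting dP/dt = 0 with P > 0 fixes N* = (predator death rate)/(NP coefficient) — independent of the other coefficients.
With the change, N* = 0.338/0.000824 = 410; it rises from 238.

N* ≈ 410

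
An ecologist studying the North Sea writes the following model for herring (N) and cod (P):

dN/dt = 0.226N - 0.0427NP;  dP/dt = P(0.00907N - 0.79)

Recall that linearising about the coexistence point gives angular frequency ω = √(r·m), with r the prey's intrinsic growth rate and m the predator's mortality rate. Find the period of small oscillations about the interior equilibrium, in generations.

Here r = 0.226 and m = 0.79, so r·m = 0.179.
ω = √0.179 = 0.423 per generation, hence T = 2π/ω ≈ 14.9 generations.

T ≈ 14.9 generations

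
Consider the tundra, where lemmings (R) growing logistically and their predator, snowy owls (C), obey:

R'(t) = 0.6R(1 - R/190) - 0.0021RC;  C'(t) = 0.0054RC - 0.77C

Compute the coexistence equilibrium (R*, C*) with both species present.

From dC/dt = 0 with C > 0: 0.0054R* = 0.77, so R* = 143.
Substitute into dR/dt = 0: 0.6(1 - 143/190) = 0.0021C*.
The bracket is 0.25, giving C* = 0.15/0.0021 = 71.3.

R* ≈ 143, C* ≈ 71.3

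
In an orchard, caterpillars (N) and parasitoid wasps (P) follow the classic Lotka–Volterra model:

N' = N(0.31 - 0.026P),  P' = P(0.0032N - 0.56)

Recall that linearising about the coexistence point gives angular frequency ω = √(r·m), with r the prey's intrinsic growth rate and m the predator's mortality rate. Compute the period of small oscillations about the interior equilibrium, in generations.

T ≈ 15.1 generations

Here r = 0.31 and m = 0.56, so r·m = 0.174.
ω = √0.174 = 0.417 per generation, hence T = 2π/ω ≈ 15.1 generations.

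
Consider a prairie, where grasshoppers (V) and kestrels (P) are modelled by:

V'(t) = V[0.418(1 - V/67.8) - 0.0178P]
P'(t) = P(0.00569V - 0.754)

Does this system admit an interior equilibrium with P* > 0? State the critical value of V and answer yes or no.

Threshold V = 133; K < 133, so no, the predator goes extinct.

The predator equation gives dP/dt > 0 only when V > 0.754/0.00569 = 133.
Without the predator, V → K = 67.8. Since 67.8 < 133, the predator cannot invade.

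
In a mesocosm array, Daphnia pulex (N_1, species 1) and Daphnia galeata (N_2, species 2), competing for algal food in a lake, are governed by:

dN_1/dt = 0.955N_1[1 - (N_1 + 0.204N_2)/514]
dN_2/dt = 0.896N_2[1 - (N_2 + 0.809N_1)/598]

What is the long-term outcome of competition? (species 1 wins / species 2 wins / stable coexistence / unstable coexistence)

stable coexistence

Compare the nullcline intercepts: K1/α12 = 514/0.204 = 2520 > K2 = 598; K2/α21 = 598/0.809 = 739 > K1 = 514.
Since both inequalities hold, each species can invade when rare, so the interior equilibrium is stable.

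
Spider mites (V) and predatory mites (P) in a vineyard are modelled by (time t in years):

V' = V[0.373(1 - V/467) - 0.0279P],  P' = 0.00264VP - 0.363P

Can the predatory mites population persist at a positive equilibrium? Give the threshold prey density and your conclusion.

The predator equation gives dP/dt > 0 only when V > 0.363/0.00264 = 138.
Without the predator, V → K = 467. Since 467 > 138, the predator can invade and persist.

Threshold V = 138; K > 138, so yes, the predator persists.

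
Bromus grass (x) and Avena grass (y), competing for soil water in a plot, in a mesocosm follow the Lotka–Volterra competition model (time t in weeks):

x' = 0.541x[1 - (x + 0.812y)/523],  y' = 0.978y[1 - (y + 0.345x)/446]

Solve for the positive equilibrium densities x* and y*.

x* ≈ 223, y* ≈ 369

Setting both brackets to zero gives the nullclines x + 0.812y = 523 and 0.345x + y = 446.
Substituting y = 446 - 0.345x into the first: x(1 - 0.812·0.345) = 523 - 0.812·446.
So x* = 161/0.72 = 223, and then y* = 446 - 0.345·223 = 369.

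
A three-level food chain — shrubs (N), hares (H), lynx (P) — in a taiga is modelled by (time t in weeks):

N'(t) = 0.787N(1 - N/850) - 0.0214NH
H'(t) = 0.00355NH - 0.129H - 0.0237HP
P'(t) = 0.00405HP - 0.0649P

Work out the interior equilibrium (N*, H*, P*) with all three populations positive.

From dP/dt = 0: 0.00405H* = 0.0649, so H* = 16.
From dN/dt = 0: 0.787(1 - N*/850) = 0.0214·16, giving N* = 850·(1 - 0.436) = 480.
From dH/dt = 0: 0.00355·480 - 0.129 = 0.0237P*, so P* = 1.57/0.0237 = 66.4.

N* ≈ 480, H* ≈ 16, P* ≈ 66.4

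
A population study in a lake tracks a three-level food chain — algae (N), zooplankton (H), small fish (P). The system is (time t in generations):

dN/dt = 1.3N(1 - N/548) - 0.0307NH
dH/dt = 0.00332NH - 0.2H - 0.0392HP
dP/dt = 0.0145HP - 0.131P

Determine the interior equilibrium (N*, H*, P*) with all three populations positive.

From dP/dt = 0: 0.0145H* = 0.131, so H* = 9.03.
From dN/dt = 0: 1.3(1 - N*/548) = 0.0307·9.03, giving N* = 548·(1 - 0.213) = 431.
From dH/dt = 0: 0.00332·431 - 0.2 = 0.0392P*, so P* = 1.23/0.0392 = 31.4.

N* ≈ 431, H* ≈ 9.03, P* ≈ 31.4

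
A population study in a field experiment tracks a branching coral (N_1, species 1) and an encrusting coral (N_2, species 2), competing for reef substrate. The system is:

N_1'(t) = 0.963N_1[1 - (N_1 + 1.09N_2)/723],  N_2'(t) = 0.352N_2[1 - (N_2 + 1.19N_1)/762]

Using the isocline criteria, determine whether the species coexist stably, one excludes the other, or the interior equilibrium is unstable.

unstable coexistence (outcome depends on initial conditions)

Compare the nullcline intercepts: K1/α12 = 723/1.09 = 663 < K2 = 762; K2/α21 = 762/1.19 = 640 < K1 = 723.
Since both are reversed, neither can invade when rare; the interior point is a saddle.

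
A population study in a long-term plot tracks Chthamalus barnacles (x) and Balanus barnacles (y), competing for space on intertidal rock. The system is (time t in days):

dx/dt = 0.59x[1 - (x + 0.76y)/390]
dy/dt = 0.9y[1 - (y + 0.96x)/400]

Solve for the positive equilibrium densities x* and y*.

Setting both brackets to zero gives the nullclines x + 0.76y = 390 and 0.96x + y = 400.
Substituting y = 400 - 0.96x into the first: x(1 - 0.76·0.96) = 390 - 0.76·400.
So x* = 86/0.27 = 318, and then y* = 400 - 0.96·318 = 94.7.

x* ≈ 318, y* ≈ 94.7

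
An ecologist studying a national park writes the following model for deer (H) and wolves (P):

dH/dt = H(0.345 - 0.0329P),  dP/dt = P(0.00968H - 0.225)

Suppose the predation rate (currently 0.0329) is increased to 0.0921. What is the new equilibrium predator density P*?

At the interior fixed point, setting dH/dt = 0 with H > 0 fixes P* = (prey growth rate)/(HP coefficient) — independent of the other coefficients.
With the change, P* = 0.345/0.0921 = 3.75; it falls from 10.5.

P* ≈ 3.75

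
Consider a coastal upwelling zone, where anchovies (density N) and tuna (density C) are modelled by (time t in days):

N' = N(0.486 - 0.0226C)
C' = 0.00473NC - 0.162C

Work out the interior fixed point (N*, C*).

N* ≈ 34.2, C* ≈ 21.5

Set dC/dt = 0 with C > 0: 0.00473N - 0.162 = 0, so N* = 0.162/0.00473 = 34.2.
Set dN/dt = 0 with N > 0: 0.486 - 0.0226C = 0, so C* = 0.486/0.0226 = 21.5.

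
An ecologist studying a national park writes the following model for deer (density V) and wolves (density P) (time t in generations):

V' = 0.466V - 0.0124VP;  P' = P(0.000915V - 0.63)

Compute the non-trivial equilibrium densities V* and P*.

Set dP/dt = 0 with P > 0: 0.000915V - 0.63 = 0, so V* = 0.63/0.000915 = 689.
Set dV/dt = 0 with V > 0: 0.466 - 0.0124P = 0, so P* = 0.466/0.0124 = 37.6.

V* ≈ 689, P* ≈ 37.6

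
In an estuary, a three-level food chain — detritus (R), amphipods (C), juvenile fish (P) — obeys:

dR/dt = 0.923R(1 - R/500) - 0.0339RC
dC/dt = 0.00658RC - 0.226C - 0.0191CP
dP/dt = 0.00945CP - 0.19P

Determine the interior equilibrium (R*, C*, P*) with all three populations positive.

R* ≈ 131, C* ≈ 20.1, P* ≈ 33.2

From dP/dt = 0: 0.00945C* = 0.19, so C* = 20.1.
From dR/dt = 0: 0.923(1 - R*/500) = 0.0339·20.1, giving R* = 500·(1 - 0.738) = 131.
From dC/dt = 0: 0.00658·131 - 0.226 = 0.0191P*, so P* = 0.635/0.0191 = 33.2.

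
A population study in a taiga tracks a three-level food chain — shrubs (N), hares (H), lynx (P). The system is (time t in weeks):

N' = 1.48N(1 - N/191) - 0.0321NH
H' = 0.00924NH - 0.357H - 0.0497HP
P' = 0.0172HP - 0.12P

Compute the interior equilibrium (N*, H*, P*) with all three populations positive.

N* ≈ 162, H* ≈ 6.98, P* ≈ 23

From dP/dt = 0: 0.0172H* = 0.12, so H* = 6.98.
From dN/dt = 0: 1.48(1 - N*/191) = 0.0321·6.98, giving N* = 191·(1 - 0.151) = 162.
From dH/dt = 0: 0.00924·162 - 0.357 = 0.0497P*, so P* = 1.14/0.0497 = 23.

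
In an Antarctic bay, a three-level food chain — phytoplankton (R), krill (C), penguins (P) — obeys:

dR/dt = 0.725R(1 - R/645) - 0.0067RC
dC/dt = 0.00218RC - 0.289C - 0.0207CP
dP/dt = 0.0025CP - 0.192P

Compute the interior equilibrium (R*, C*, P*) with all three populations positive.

R* ≈ 187, C* ≈ 76.8, P* ≈ 5.76

From dP/dt = 0: 0.0025C* = 0.192, so C* = 76.8.
From dR/dt = 0: 0.725(1 - R*/645) = 0.0067·76.8, giving R* = 645·(1 - 0.71) = 187.
From dC/dt = 0: 0.00218·187 - 0.289 = 0.0207P*, so P* = 0.119/0.0207 = 5.76.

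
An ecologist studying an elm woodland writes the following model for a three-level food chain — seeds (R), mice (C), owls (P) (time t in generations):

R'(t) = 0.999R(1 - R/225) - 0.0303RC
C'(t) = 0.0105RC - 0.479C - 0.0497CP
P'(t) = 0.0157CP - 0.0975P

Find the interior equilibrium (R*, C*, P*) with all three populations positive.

R* ≈ 183, C* ≈ 6.21, P* ≈ 28.9

From dP/dt = 0: 0.0157C* = 0.0975, so C* = 6.21.
From dR/dt = 0: 0.999(1 - R*/225) = 0.0303·6.21, giving R* = 225·(1 - 0.188) = 183.
From dC/dt = 0: 0.0105·183 - 0.479 = 0.0497P*, so P* = 1.44/0.0497 = 28.9.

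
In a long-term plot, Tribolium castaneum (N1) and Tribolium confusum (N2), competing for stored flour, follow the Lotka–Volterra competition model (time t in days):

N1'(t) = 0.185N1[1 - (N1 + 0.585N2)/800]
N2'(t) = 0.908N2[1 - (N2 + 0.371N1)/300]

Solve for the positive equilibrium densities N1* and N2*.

N1* ≈ 798, N2* ≈ 4.09

Setting both brackets to zero gives the nullclines N1 + 0.585N2 = 800 and 0.371N1 + N2 = 300.
Substituting N2 = 300 - 0.371N1 into the first: N1(1 - 0.585·0.371) = 800 - 0.585·300.
So N1* = 624/0.783 = 798, and then N2* = 300 - 0.371·798 = 4.09.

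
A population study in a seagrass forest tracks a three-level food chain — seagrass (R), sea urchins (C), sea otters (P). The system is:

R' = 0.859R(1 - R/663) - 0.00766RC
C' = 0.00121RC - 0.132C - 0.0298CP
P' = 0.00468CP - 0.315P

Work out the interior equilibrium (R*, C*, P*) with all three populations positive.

From dP/dt = 0: 0.00468C* = 0.315, so C* = 67.3.
From dR/dt = 0: 0.859(1 - R*/663) = 0.00766·67.3, giving R* = 663·(1 - 0.6) = 265.
From dC/dt = 0: 0.00121·265 - 0.132 = 0.0298P*, so P* = 0.189/0.0298 = 6.33.

R* ≈ 265, C* ≈ 67.3, P* ≈ 6.33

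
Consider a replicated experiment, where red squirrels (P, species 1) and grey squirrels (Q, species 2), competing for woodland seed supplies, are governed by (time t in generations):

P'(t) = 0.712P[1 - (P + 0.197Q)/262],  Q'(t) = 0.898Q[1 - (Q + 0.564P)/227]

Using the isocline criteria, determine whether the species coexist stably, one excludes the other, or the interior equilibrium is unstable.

Compare the nullcline intercepts: K1/α12 = 262/0.197 = 1330 > K2 = 227; K2/α21 = 227/0.564 = 402 > K1 = 262.
Since both inequalities hold, each species can invade when rare, so the interior equilibrium is stable.

stable coexistence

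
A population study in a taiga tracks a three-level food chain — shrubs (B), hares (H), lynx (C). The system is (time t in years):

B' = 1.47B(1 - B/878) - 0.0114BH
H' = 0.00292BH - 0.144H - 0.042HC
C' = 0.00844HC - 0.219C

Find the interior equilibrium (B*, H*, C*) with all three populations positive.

B* ≈ 701, H* ≈ 25.9, C* ≈ 45.3

From dC/dt = 0: 0.00844H* = 0.219, so H* = 25.9.
From dB/dt = 0: 1.47(1 - B*/878) = 0.0114·25.9, giving B* = 878·(1 - 0.201) = 701.
From dH/dt = 0: 0.00292·701 - 0.144 = 0.042C*, so C* = 1.9/0.042 = 45.3.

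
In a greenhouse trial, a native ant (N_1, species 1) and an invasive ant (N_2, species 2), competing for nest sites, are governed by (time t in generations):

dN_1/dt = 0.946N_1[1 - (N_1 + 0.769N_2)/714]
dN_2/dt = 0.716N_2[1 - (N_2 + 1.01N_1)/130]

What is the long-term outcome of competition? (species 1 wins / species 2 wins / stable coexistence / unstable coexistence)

Compare the nullcline intercepts: K1/α12 = 714/0.769 = 928 > K2 = 130; K2/α21 = 130/1.01 = 129 < K1 = 714.
Since the inequalities point opposite ways, species 1 can invade but species 2 cannot.

species 1 excludes species 2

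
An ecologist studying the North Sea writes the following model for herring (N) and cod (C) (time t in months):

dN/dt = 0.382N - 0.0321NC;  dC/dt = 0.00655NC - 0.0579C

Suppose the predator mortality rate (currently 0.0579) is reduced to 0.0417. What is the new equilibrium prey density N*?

N* ≈ 6.37

At the interior fixed point, setting dC/dt = 0 with C > 0 fixes N* = (predator death rate)/(NC coefficient) — independent of the other coefficients.
With the change, N* = 0.0417/0.00655 = 6.37; it falls from 8.84.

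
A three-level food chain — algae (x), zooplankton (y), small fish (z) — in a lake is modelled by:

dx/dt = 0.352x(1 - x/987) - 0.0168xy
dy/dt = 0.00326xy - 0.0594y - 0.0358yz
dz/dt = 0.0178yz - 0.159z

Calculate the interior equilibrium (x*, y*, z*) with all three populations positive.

From dz/dt = 0: 0.0178y* = 0.159, so y* = 8.93.
From dx/dt = 0: 0.352(1 - x*/987) = 0.0168·8.93, giving x* = 987·(1 - 0.426) = 566.
From dy/dt = 0: 0.00326·566 - 0.0594 = 0.0358z*, so z* = 1.79/0.0358 = 49.9.

x* ≈ 566, y* ≈ 8.93, z* ≈ 49.9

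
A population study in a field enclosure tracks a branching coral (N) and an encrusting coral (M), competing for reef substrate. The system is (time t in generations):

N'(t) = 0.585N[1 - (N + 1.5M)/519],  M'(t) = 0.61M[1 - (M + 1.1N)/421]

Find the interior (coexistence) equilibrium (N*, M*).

Setting both brackets to zero gives the nullclines N + 1.5M = 519 and 1.1N + M = 421.
Substituting M = 421 - 1.1N into the first: N(1 - 1.5·1.1) = 519 - 1.5·421.
So N* = -112/-0.65 = 173, and then M* = 421 - 1.1·173 = 231.

N* ≈ 173, M* ≈ 231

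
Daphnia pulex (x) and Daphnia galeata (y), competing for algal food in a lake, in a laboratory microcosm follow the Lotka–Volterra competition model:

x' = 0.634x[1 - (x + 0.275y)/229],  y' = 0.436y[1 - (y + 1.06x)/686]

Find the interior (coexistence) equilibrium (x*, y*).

x* ≈ 57, y* ≈ 626

Setting both brackets to zero gives the nullclines x + 0.275y = 229 and 1.06x + y = 686.
Substituting y = 686 - 1.06x into the first: x(1 - 0.275·1.06) = 229 - 0.275·686.
So x* = 40.3/0.708 = 57, and then y* = 686 - 1.06·57 = 626.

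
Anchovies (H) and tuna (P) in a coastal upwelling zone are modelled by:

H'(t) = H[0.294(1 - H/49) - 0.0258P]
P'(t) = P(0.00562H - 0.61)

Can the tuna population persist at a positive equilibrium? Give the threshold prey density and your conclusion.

Threshold H = 109; K < 109, so no, the predator goes extinct.

The predator equation gives dP/dt > 0 only when H > 0.61/0.00562 = 109.
Without the predator, H → K = 49. Since 49 < 109, the predator cannot invade.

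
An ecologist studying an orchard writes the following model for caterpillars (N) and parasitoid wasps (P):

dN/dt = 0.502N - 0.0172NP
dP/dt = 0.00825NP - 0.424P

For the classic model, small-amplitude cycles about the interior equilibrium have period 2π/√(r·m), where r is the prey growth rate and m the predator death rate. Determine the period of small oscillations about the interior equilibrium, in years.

Here r = 0.502 and m = 0.424, so r·m = 0.213.
ω = √0.213 = 0.461 per year, hence T = 2π/ω ≈ 13.6 years.

T ≈ 13.6 years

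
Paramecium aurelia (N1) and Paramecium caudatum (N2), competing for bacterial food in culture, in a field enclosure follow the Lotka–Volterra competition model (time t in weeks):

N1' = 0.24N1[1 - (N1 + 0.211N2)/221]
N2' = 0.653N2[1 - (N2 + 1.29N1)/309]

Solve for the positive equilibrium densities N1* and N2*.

N1* ≈ 214, N2* ≈ 32.9

Setting both brackets to zero gives the nullclines N1 + 0.211N2 = 221 and 1.29N1 + N2 = 309.
Substituting N2 = 309 - 1.29N1 into the first: N1(1 - 0.211·1.29) = 221 - 0.211·309.
So N1* = 156/0.728 = 214, and then N2* = 309 - 1.29·214 = 32.9.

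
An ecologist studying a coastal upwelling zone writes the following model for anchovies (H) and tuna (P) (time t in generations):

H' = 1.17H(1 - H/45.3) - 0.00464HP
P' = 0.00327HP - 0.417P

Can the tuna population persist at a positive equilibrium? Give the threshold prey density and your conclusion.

The predator equation gives dP/dt > 0 only when H > 0.417/0.00327 = 128.
Without the predator, H → K = 45.3. Since 45.3 < 128, the predator cannot invade.

Threshold H = 128; K < 128, so no, the predator goes extinct.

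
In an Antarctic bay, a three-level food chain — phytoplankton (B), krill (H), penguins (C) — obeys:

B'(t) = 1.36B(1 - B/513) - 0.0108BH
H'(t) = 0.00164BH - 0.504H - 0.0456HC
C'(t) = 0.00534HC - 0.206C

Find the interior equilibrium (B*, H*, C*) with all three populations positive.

B* ≈ 356, H* ≈ 38.6, C* ≈ 1.75

From dC/dt = 0: 0.00534H* = 0.206, so H* = 38.6.
From dB/dt = 0: 1.36(1 - B*/513) = 0.0108·38.6, giving B* = 513·(1 - 0.306) = 356.
From dH/dt = 0: 0.00164·356 - 0.504 = 0.0456C*, so C* = 0.0796/0.0456 = 1.75.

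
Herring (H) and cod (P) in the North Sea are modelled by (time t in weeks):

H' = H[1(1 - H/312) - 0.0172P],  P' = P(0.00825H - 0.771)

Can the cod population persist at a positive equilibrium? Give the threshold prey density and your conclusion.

Threshold H = 93.5; K > 93.5, so yes, the predator persists.

The predator equation gives dP/dt > 0 only when H > 0.771/0.00825 = 93.5.
Without the predator, H → K = 312. Since 312 > 93.5, the predator can invade and persist.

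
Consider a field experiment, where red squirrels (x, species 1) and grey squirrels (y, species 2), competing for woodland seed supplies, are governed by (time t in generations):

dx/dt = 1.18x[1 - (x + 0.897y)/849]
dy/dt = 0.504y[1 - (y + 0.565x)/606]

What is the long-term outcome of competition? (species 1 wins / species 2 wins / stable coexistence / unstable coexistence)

stable coexistence

Compare the nullcline intercepts: K1/α12 = 849/0.897 = 946 > K2 = 606; K2/α21 = 606/0.565 = 1070 > K1 = 849.
Since both inequalities hold, each species can invade when rare, so the interior equilibrium is stable.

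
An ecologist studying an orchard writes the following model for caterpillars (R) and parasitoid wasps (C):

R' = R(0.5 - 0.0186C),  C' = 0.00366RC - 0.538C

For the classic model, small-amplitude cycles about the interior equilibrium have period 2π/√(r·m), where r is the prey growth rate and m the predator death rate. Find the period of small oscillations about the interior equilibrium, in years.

Here r = 0.5 and m = 0.538, so r·m = 0.269.
ω = √0.269 = 0.519 per year, hence T = 2π/ω ≈ 12.1 years.

T ≈ 12.1 years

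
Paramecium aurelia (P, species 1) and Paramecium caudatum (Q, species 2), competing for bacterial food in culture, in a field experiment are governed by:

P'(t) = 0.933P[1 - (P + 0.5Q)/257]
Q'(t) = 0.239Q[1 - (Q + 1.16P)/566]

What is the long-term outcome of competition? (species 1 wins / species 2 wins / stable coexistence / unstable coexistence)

species 2 excludes species 1

Compare the nullcline intercepts: K1/α12 = 257/0.5 = 514 < K2 = 566; K2/α21 = 566/1.16 = 488 > K1 = 257.
Since the inequalities point opposite ways, species 2 can invade but species 1 cannot.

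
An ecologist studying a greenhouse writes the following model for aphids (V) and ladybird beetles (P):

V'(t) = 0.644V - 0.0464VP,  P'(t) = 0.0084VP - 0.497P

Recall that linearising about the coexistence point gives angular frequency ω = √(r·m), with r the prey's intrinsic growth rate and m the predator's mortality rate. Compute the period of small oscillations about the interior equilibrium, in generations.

T ≈ 11.1 generations

Here r = 0.644 and m = 0.497, so r·m = 0.32.
ω = √0.32 = 0.566 per generation, hence T = 2π/ω ≈ 11.1 generations.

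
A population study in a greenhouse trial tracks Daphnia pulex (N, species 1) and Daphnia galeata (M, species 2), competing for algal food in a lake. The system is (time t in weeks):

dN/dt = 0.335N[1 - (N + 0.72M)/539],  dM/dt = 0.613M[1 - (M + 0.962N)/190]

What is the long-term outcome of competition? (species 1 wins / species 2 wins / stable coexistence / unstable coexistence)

Compare the nullcline intercepts: K1/α12 = 539/0.72 = 749 > K2 = 190; K2/α21 = 190/0.962 = 198 < K1 = 539.
Since the inequalities point opposite ways, species 1 can invade but species 2 cannot.

species 1 excludes species 2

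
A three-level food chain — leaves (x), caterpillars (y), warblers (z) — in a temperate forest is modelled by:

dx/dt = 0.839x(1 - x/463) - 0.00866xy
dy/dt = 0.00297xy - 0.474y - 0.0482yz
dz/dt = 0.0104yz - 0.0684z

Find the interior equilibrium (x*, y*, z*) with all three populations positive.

x* ≈ 432, y* ≈ 6.58, z* ≈ 16.8

From dz/dt = 0: 0.0104y* = 0.0684, so y* = 6.58.
From dx/dt = 0: 0.839(1 - x*/463) = 0.00866·6.58, giving x* = 463·(1 - 0.0679) = 432.
From dy/dt = 0: 0.00297·432 - 0.474 = 0.0482z*, so z* = 0.808/0.0482 = 16.8.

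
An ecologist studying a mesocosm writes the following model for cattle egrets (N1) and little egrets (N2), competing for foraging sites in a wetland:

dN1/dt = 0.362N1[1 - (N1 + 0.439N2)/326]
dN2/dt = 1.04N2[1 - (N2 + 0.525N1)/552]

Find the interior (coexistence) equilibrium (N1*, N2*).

Setting both brackets to zero gives the nullclines N1 + 0.439N2 = 326 and 0.525N1 + N2 = 552.
Substituting N2 = 552 - 0.525N1 into the first: N1(1 - 0.439·0.525) = 326 - 0.439·552.
So N1* = 83.7/0.77 = 109, and then N2* = 552 - 0.525·109 = 495.

N1* ≈ 109, N2* ≈ 495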